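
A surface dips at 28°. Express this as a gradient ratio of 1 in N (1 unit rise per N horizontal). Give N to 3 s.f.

1 : N means tan θ = 1/N, so N = 1/tan 28° = 1/0.5317

1 in 1.88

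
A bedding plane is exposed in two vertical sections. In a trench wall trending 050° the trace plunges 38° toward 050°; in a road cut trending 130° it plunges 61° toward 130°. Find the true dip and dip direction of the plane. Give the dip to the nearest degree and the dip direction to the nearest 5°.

Each apparent-dip line lies in the plane. As unit vectors (x east, y north, z up), v₁ plunges 38°→050° and v₂ plunges 61°→130°.
Cross product v₁ × v₂ gives the pole to the plane: n ∝ (0.635, -0.299, 0.376).
Dip δ = arctan(|n_h|/n_z) = arctan(0.702/0.376) = 61.8°.
Dip direction = azimuth of (n_x, n_y) = atan2(0.635, -0.299) = 115°.

true dip 62°, dip direction 115°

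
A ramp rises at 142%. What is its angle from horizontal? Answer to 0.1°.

tan θ = 142/100 = 1.4200
θ = arctan(1.4200) = 54.85°

54.8°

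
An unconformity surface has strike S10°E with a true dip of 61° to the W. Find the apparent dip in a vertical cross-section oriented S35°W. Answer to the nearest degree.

Angle between strike (S10°E) and section (S35°W): β = 45°.
tan(apparent dip) = tan 61° · sin 45° = 1.2757
apparent dip = arctan 1.2757 = 51.91°

52°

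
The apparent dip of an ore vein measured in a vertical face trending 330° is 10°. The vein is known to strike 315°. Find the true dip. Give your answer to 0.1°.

34.3°

β = acute angle between strike 315° and section 330° = 15°.
tan(true dip) = tan 10° / sin 15° = 0.6813
true dip = arctan 0.6813 = 34.27°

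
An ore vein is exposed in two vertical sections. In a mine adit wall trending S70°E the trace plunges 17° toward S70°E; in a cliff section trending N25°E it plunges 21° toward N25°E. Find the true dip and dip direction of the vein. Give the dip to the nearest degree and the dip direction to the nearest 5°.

Represent each trace as a vector plunging at its apparent dip toward its trend (east-north-up frame): v₁ = (0.899, -0.327, -0.292), v₂ = (0.395, 0.846, -0.358).
The plane normal is n = v₁ × v₂ ∝ (0.365, 0.207, 0.889).
Dip δ = arctan(|n_h|/n_z) = arctan(0.419/0.889) = 25.2°.
Dip direction = atan2(0.365, 0.207) = 60° (azimuth of n's horizontal projection).

true dip 25°, dip direction 060°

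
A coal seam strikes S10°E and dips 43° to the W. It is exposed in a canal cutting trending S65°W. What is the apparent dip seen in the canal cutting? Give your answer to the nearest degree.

Angle between strike (S10°E) and section (S65°W): β = 75°.
tan(apparent dip) = tan 43° · sin 75° = 0.9007
α = arctan(0.9007) = 42.01°

42°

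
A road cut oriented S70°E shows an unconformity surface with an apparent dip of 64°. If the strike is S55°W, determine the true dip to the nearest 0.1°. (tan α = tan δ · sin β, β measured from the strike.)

The section is 55° from the strike.
tan δ = tan α / sin β = tan 64° / sin 55° = 2.0503 / 0.8192 = 2.5030
true dip = arctan 2.5030 = 68.22°

68.2°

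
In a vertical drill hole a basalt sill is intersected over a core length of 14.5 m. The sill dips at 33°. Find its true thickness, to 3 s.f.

True thickness t = h · cos(dip) = 14.5 × cos 33°
t = 14.5 × 0.8387 = 12.161 m

12.2 m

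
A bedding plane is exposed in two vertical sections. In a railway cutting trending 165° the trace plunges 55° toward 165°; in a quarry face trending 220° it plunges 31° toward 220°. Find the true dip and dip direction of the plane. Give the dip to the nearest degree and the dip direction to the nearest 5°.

true dip 55°, dip direction 155°

Each apparent-dip line lies in the plane. As unit vectors (x east, y north, z up), v₁ plunges 55°→165° and v₂ plunges 31°→220°.
Cross product v₁ × v₂ gives the pole to the plane: n ∝ (0.253, -0.528, 0.403).
True dip = arccos(n_z / |n|) = arccos(0.5670) = 55.5°.
The horizontal component of n points toward azimuth atan2(n_x, n_y) = 154°, the dip direction.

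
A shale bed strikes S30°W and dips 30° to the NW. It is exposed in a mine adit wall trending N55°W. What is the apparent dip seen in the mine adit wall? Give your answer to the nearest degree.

Angle between strike (S30°W) and section (N55°W): β = 85°.
tan(apparent dip) = tan 30° · sin 85° = 0.5752
α = arctan(0.5752) = 29.91°

30°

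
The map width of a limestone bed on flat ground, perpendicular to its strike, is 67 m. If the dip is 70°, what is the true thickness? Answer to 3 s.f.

63.0 m

True thickness t = w · sin(dip) = 67 × sin 70°
t = 67 × 0.9397 = 62.959 m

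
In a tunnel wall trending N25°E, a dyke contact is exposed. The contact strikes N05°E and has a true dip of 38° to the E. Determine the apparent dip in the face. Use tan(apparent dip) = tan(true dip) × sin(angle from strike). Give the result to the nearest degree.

The strike is N05°E and the section trends N25°E; the acute angle between them is β = 20°.
tan(apparent dip) = tan 38° · sin 20° = 0.2672
α = arctan(0.2672) = 14.96°

15°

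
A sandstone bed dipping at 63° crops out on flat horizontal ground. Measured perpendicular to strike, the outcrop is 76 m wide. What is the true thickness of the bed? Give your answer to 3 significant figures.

67.7 m

True thickness t = w · sin(dip) = 76 × sin 63°
t = 76 × 0.8910 = 67.716 m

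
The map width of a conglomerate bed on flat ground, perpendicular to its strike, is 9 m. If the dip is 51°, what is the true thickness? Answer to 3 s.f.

6.99 m

True thickness t = w · sin(dip) = 9 × sin 51°
t = 9 × 0.7771 = 6.994 m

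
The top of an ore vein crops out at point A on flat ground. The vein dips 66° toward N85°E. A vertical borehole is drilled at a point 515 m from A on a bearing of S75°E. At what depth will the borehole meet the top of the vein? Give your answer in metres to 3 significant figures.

1090 m

The hole lies 20° from the dip direction, so the down-dip offset is 515 × cos 20° = 483.94 m.
Depth = down-dip offset × tan(dip) = 483.94 × tan 66° = 483.94 × 2.2460
Depth = 1086.95 m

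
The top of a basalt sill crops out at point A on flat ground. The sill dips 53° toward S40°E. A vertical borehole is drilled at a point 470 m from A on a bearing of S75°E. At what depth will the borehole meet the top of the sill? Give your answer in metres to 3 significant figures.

511 m

The hole lies 35° from the dip direction, so the down-dip offset is 470 × cos 35° = 385.00 m.
Depth = down-dip offset × tan(dip) = 385.00 × tan 53° = 385.00 × 1.3270
Depth = 510.91 m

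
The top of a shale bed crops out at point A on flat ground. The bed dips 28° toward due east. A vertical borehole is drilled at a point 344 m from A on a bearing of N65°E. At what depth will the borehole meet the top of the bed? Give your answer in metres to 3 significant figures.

The hole lies 25° from the dip direction, so the down-dip offset is 344 × cos 25° = 311.77 m.
Depth = down-dip offset × tan(dip) = 311.77 × tan 28° = 311.77 × 0.5317
Depth = 165.77 m

166 m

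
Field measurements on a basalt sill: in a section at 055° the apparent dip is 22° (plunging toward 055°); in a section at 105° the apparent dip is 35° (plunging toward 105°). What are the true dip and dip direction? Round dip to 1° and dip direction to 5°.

true dip 35°, dip direction 110°

The two traces are lines in the plane: v₁ = (sin 55°·cos 22°, cos 55°·cos 22°, −sin 22°), v₂ = (sin 105°·cos 35°, cos 105°·cos 35°, −sin 35°).
n = v₁ × v₂ = (0.384, -0.139, 0.582) (taken with n_z > 0).
Dip δ = arctan(|n_h|/n_z) = arctan(0.409/0.582) = 35.1°.
Dip direction = azimuth of (n_x, n_y) = atan2(0.384, -0.139) = 110°.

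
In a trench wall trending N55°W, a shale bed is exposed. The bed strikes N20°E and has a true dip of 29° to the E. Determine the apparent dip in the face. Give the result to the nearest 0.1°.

The strike is N20°E and the section trends N55°W; the acute angle between them is β = 75°.
tan α = tan 29° × sin 75° = 0.5543 × 0.9659 = 0.5354
α = arctan(0.5354) = 28.17°

28.2°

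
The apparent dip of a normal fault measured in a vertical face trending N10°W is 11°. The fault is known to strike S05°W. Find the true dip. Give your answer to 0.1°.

The section is 15° from the strike.
tan δ = tan α / sin β = tan 11° / sin 15° = 0.1944 / 0.2588 = 0.7510
δ = arctan(0.7510) = 36.91°

36.9°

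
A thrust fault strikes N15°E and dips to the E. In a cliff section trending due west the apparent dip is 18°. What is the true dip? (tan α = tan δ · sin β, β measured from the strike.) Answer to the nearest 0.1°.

β = acute angle between strike N15°E and section due west = 75°.
tan δ = tan α / sin β = tan 18° / sin 75° = 0.3249 / 0.9659 = 0.3364
δ = arctan(0.3364) = 18.59°

18.6°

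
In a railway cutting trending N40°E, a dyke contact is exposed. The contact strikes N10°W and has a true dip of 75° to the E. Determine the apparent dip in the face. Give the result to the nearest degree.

71°

Angle between strike (N10°W) and section (N40°E): β = 50°.
tan α = tan 75° × sin 50° = 3.7321 × 0.7660 = 2.8589
α = arctan(2.8589) = 70.72°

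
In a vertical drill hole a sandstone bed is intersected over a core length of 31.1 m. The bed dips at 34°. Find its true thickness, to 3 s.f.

25.8 m

True thickness t = h · cos(dip) = 31.1 × cos 34°
t = 31.1 × 0.8290 = 25.783 m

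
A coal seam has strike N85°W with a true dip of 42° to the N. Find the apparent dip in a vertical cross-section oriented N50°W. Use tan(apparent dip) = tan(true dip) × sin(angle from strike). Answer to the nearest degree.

27°

The strike is N85°W and the section trends N50°W; the acute angle between them is β = 35°.
tan α = tan 42° × sin 35° = 0.9004 × 0.5736 = 0.5165
apparent dip = arctan 0.5165 = 27.31°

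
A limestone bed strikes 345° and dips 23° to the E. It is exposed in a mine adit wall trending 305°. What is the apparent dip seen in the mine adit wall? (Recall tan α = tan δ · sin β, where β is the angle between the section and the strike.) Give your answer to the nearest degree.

15°

The strike is 345° and the section trends 305°; the acute angle between them is β = 40°.
tan(apparent dip) = tan 23° · sin 40° = 0.2728
apparent dip = arctan 0.2728 = 15.26°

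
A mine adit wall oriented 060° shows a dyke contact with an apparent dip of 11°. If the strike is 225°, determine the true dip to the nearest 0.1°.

36.9°

β = acute angle between strike 225° and section 060° = 15°.
tan(true dip) = tan 11° / sin 15° = 0.7510
δ = arctan(0.7510) = 36.91°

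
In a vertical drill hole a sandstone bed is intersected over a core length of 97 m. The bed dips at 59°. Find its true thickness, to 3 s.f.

True thickness t = h · cos(dip) = 97 × cos 59°
t = 97 × 0.5150 = 49.959 m

50.0 m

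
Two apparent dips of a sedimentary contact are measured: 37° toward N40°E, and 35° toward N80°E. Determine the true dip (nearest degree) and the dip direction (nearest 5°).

Represent each trace as a vector plunging at its apparent dip toward its trend (east-north-up frame): v₁ = (0.513, 0.612, -0.602), v₂ = (0.807, 0.142, -0.574).
n = v₁ × v₂ = (0.265, 0.191, 0.421) (taken with n_z > 0).
tan δ = √(n_x²+n_y²)/n_z = 0.327/0.421, so δ = 37.9°.
Dip direction = atan2(0.265, 0.191) = 54° (azimuth of n's horizontal projection).

true dip 38°, dip direction 055°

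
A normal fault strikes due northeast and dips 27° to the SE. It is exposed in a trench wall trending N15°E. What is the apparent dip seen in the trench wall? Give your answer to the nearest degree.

Angle between strike (due northeast) and section (N15°E): β = 30°.
tan(apparent dip) = tan 27° · sin 30° = 0.2548
α = arctan(0.2548) = 14.29°

14°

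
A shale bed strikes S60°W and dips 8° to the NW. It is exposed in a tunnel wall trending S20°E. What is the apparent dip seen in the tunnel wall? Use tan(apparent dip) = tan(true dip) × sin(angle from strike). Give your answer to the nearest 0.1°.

The section lies 80° from the strike.
tan(apparent dip) = tan 8° · sin 80° = 0.1384
α = arctan(0.1384) = 7.88°

7.9°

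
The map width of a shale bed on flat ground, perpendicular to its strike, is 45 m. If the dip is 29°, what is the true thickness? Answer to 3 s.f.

True thickness t = w · sin(dip) = 45 × sin 29°
t = 45 × 0.4848 = 21.816 m

21.8 m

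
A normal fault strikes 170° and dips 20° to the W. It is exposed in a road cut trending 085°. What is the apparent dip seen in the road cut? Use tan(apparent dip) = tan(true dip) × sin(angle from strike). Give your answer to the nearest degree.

Angle between strike (170°) and section (085°): β = 85°.
tan α = tan 20° × sin 85° = 0.3640 × 0.9962 = 0.3626
α = arctan(0.3626) = 19.93°

20°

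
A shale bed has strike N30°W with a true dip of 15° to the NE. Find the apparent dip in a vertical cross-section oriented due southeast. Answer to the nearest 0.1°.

4.0°

Angle between strike (N30°W) and section (due southeast): β = 15°.
tan α = tan 15° × sin 15° = 0.2679 × 0.2588 = 0.0694
α = arctan(0.0694) = 3.97°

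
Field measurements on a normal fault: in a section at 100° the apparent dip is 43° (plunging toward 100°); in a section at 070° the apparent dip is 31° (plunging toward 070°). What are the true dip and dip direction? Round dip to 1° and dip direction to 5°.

Represent each trace as a vector plunging at its apparent dip toward its trend (east-north-up frame): v₁ = (0.720, -0.127, -0.682), v₂ = (0.805, 0.293, -0.515).
The plane normal is n = v₁ × v₂ ∝ (0.265, -0.178, 0.313).
Dip δ = arctan(|n_h|/n_z) = arctan(0.320/0.313) = 45.6°.
The horizontal component of n points toward azimuth atan2(n_x, n_y) = 124°, the dip direction.

true dip 46°, dip direction 125°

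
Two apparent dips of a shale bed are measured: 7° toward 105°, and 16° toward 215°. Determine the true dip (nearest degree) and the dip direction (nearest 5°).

Represent each trace as a vector plunging at its apparent dip toward its trend (east-north-up frame): v₁ = (0.959, -0.257, -0.122), v₂ = (-0.551, -0.787, -0.276).
Cross product v₁ × v₂ gives the pole to the plane: n ∝ (0.025, -0.331, 0.897).
Dip δ = arctan(|n_h|/n_z) = arctan(0.332/0.897) = 20.3°.
Dip direction = azimuth of (n_x, n_y) = atan2(0.025, -0.331) = 176°.

true dip 20°, dip direction 175°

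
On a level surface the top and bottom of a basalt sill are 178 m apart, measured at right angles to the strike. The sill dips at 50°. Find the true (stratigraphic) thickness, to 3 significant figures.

True thickness t = w · sin(dip) = 178 × sin 50°
t = 178 × 0.7660 = 136.356 m

136 m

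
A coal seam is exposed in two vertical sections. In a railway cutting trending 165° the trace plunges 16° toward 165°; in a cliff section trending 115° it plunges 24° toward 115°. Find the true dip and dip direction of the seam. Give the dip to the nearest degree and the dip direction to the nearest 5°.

true dip 24°, dip direction 115°

Each apparent-dip line lies in the plane. As unit vectors (x east, y north, z up), v₁ plunges 16°→165° and v₂ plunges 24°→115°.
n = v₁ × v₂ = (0.271, -0.127, 0.673) (taken with n_z > 0).
tan δ = √(n_x²+n_y²)/n_z = 0.300/0.673, so δ = 24.0°.
Dip direction = atan2(0.271, -0.127) = 115° (azimuth of n's horizontal projection).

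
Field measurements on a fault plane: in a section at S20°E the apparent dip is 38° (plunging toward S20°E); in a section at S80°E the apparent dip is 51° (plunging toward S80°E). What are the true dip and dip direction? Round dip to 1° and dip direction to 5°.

Each apparent-dip line lies in the plane. As unit vectors (x east, y north, z up), v₁ plunges 38°→S20°E and v₂ plunges 51°→S80°E.
The plane normal is n = v₁ × v₂ ∝ (0.508, -0.172, 0.429).
tan δ = √(n_x²+n_y²)/n_z = 0.537/0.429, so δ = 51.3°.
The horizontal component of n points toward azimuth atan2(n_x, n_y) = 109°, the dip direction.

true dip 51°, dip direction 110°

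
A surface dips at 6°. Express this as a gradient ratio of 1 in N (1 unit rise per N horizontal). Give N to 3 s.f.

1 : N means tan θ = 1/N, so N = 1/tan 6° = 1/0.1051

1 in 9.51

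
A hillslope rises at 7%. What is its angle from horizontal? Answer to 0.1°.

tan θ = 7/100 = 0.0700
θ = arctan(0.0700) = 4.00°

4.0°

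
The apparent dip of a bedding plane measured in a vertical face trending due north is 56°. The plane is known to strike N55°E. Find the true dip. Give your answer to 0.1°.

The section is 55° from the strike.
tan(true dip) = tan 56° / sin 55° = 1.8099
true dip = arctan 1.8099 = 61.08°

61.1°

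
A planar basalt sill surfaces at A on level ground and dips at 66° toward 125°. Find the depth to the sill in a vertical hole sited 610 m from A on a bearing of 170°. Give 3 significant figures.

The hole lies 45° from the dip direction, so the down-dip offset is 610 × cos 45° = 431.34 m.
Depth = down-dip offset × tan(dip) = 431.34 × tan 66° = 431.34 × 2.2460
Depth = 968.79 m

969 m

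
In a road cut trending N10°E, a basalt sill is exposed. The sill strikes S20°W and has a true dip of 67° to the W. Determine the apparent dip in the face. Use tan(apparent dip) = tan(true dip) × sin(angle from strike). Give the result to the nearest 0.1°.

The strike is S20°W and the section trends N10°E; the acute angle between them is β = 10°.
tan(apparent dip) = tan 67° · sin 10° = 0.4091
α = arctan(0.4091) = 22.25°

22.2°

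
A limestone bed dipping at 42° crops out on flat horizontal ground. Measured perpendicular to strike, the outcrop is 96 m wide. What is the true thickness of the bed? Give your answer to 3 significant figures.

64.2 m

True thickness t = w · sin(dip) = 96 × sin 42°
t = 96 × 0.6691 = 64.237 m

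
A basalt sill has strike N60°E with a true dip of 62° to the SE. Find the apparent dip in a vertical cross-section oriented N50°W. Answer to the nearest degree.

Angle between strike (N60°E) and section (N50°W): β = 70°.
tan(apparent dip) = tan 62° · sin 70° = 1.7673
apparent dip = arctan 1.7673 = 60.50°

60°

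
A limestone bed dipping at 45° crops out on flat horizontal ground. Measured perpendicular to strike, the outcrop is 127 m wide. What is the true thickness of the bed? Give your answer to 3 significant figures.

True thickness t = w · sin(dip) = 127 × sin 45°
t = 127 × 0.7071 = 89.803 m

89.8 m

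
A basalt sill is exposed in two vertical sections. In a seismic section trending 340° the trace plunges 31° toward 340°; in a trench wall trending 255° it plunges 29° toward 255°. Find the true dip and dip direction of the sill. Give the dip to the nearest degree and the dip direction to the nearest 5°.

Represent each trace as a vector plunging at its apparent dip toward its trend (east-north-up frame): v₁ = (-0.293, 0.805, -0.515), v₂ = (-0.845, -0.226, -0.485).
The plane normal is n = v₁ × v₂ ∝ (-0.507, 0.293, 0.747).
tan δ = √(n_x²+n_y²)/n_z = 0.586/0.747, so δ = 38.1°.
Dip direction = atan2(-0.507, 0.293) = 300° (azimuth of n's horizontal projection).

true dip 38°, dip direction 300°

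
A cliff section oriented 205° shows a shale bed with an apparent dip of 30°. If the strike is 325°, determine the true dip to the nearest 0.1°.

β = acute angle between strike 325° and section 205° = 60°.
tan(true dip) = tan 30° / sin 60° = 0.6667
true dip = arctan 0.6667 = 33.69°

33.7°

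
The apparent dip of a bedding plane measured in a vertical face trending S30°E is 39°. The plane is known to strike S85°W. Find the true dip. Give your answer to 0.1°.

The section is 65° from the strike.
tan(true dip) = tan 39° / sin 65° = 0.8935
δ = arctan(0.8935) = 41.78°

41.8°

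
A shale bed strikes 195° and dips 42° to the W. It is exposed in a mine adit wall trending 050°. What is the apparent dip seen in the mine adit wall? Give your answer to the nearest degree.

27°

Angle between strike (195°) and section (050°): β = 35°.
tan(apparent dip) = tan 42° · sin 35° = 0.5165
apparent dip = arctan 0.5165 = 27.31°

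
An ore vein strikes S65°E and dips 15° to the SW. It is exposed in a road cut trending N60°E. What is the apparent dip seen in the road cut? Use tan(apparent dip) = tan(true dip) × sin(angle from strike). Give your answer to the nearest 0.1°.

12.4°

Angle between strike (S65°E) and section (N60°E): β = 55°.
tan(apparent dip) = tan 15° · sin 55° = 0.2195
apparent dip = arctan 0.2195 = 12.38°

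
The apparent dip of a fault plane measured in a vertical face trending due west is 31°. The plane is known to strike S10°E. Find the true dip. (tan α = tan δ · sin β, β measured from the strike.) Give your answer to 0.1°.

31.4°

β = acute angle between strike S10°E and section due west = 80°.
tan(true dip) = tan 31° / sin 80° = 0.6101
δ = arctan(0.6101) = 31.39°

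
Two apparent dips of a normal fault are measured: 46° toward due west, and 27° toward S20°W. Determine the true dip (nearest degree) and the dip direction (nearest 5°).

Each apparent-dip line lies in the plane. As unit vectors (x east, y north, z up), v₁ plunges 46°→due west and v₂ plunges 27°→S20°W.
The plane normal is n = v₁ × v₂ ∝ (-0.602, -0.096, 0.582).
Dip δ = arctan(|n_h|/n_z) = arctan(0.610/0.582) = 46.4°.
Dip direction = atan2(-0.602, -0.096) = 261° (azimuth of n's horizontal projection).

true dip 46°, dip direction 260°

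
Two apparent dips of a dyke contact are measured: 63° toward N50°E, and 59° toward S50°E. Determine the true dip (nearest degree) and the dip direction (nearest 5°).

Represent each trace as a vector plunging at its apparent dip toward its trend (east-north-up frame): v₁ = (0.348, 0.292, -0.891), v₂ = (0.395, -0.331, -0.857).
n = v₁ × v₂ = (0.545, 0.053, 0.230) (taken with n_z > 0).
Dip δ = arctan(|n_h|/n_z) = arctan(0.548/0.230) = 67.2°.
The horizontal component of n points toward azimuth atan2(n_x, n_y) = 84°, the dip direction.

true dip 67°, dip direction 085°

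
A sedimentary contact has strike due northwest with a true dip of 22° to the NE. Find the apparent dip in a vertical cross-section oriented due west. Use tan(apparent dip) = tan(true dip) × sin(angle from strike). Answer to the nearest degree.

The section lies 45° from the strike.
tan α = tan 22° × sin 45° = 0.4040 × 0.7071 = 0.2857
α = arctan(0.2857) = 15.94°

16°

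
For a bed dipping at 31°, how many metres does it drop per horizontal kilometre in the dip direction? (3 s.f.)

drop per km = 1000 × tan 31° = 1000 × 0.6009

601 m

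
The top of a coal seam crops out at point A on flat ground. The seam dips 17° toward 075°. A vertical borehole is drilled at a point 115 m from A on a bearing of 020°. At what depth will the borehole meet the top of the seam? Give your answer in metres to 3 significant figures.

20.2 m

The hole lies 55° from the dip direction, so the down-dip offset is 115 × cos 55° = 65.96 m.
Depth = down-dip offset × tan(dip) = 65.96 × tan 17° = 65.96 × 0.3057
Depth = 20.17 m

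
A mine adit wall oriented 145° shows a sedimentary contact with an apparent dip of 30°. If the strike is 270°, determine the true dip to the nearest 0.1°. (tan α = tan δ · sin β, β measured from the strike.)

The section is 55° from the strike.
tan(true dip) = tan 30° / sin 55° = 0.7048
δ = arctan(0.7048) = 35.18°

35.2°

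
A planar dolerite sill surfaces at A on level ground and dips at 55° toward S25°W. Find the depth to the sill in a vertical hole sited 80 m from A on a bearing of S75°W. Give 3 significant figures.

73.4 m

The hole lies 50° from the dip direction, so the down-dip offset is 80 × cos 50° = 51.42 m.
Depth = down-dip offset × tan(dip) = 51.42 × tan 55° = 51.42 × 1.4281
Depth = 73.44 m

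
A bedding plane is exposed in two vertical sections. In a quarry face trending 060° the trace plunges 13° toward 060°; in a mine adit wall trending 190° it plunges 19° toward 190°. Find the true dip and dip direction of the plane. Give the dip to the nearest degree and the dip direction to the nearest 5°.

true dip 34°, dip direction 130°

Represent each trace as a vector plunging at its apparent dip toward its trend (east-north-up frame): v₁ = (0.844, 0.487, -0.225), v₂ = (-0.164, -0.931, -0.326).
n = v₁ × v₂ = (0.368, -0.312, 0.706) (taken with n_z > 0).
Dip δ = arctan(|n_h|/n_z) = arctan(0.482/0.706) = 34.3°.
Dip direction = azimuth of (n_x, n_y) = atan2(0.368, -0.312) = 130°.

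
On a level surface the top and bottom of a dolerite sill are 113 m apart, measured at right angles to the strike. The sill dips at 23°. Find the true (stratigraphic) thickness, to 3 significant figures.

True thickness t = w · sin(dip) = 113 × sin 23°
t = 113 × 0.3907 = 44.153 m

44.2 m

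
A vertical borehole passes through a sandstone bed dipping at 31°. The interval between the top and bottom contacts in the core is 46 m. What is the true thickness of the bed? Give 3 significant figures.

True thickness t = h · cos(dip) = 46 × cos 31°
t = 46 × 0.8572 = 39.430 m

39.4 m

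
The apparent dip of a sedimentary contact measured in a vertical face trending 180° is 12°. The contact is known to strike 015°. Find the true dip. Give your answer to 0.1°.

39.4°

The section is 15° from the strike.
tan(true dip) = tan 12° / sin 15° = 0.8213
true dip = arctan 0.8213 = 39.39°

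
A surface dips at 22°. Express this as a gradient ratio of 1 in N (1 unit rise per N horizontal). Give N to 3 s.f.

1 : N means tan θ = 1/N, so N = 1/tan 22° = 1/0.4040

1 in 2.48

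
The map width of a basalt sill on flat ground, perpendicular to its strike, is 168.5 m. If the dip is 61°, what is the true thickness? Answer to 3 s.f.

147 m

True thickness t = w · sin(dip) = 168.5 × sin 61°
t = 168.5 × 0.8746 = 147.373 m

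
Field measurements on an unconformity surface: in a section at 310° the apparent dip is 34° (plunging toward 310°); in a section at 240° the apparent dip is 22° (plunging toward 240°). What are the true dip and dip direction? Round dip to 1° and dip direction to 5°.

Represent each trace as a vector plunging at its apparent dip toward its trend (east-north-up frame): v₁ = (-0.635, 0.533, -0.559), v₂ = (-0.803, -0.464, -0.375).
Cross product v₁ × v₂ gives the pole to the plane: n ∝ (-0.459, 0.211, 0.722).
Dip δ = arctan(|n_h|/n_z) = arctan(0.505/0.722) = 35.0°.
The horizontal component of n points toward azimuth atan2(n_x, n_y) = 295°, the dip direction.

true dip 35°, dip direction 295°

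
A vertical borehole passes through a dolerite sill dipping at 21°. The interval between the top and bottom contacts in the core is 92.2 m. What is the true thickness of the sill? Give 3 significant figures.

True thickness t = h · cos(dip) = 92.2 × cos 21°
t = 92.2 × 0.9336 = 86.076 m

86.1 m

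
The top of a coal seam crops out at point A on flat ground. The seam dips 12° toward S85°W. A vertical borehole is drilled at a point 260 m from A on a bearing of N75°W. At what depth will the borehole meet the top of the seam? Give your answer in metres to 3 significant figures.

51.9 m

The hole lies 20° from the dip direction, so the down-dip offset is 260 × cos 20° = 244.32 m.
Depth = down-dip offset × tan(dip) = 244.32 × tan 12° = 244.32 × 0.2126
Depth = 51.93 m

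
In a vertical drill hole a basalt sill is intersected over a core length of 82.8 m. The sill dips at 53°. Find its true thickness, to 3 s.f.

49.8 m

True thickness t = h · cos(dip) = 82.8 × cos 53°
t = 82.8 × 0.6018 = 49.830 m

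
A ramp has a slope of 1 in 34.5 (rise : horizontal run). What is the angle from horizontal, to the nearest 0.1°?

1.7°

tan θ = 1/34.5 = 0.0290
θ = arctan(0.0290) = 1.66°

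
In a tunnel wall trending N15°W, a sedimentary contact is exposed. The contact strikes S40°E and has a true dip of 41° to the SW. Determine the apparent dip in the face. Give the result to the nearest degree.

20°

The strike is S40°E and the section trends N15°W; the acute angle between them is β = 25°.
tan(apparent dip) = tan 41° · sin 25° = 0.3674
α = arctan(0.3674) = 20.17°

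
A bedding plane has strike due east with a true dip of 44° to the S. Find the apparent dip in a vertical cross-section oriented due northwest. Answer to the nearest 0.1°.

34.3°

The section lies 45° from the strike.
tan(apparent dip) = tan 44° · sin 45° = 0.6828
apparent dip = arctan 0.6828 = 34.33°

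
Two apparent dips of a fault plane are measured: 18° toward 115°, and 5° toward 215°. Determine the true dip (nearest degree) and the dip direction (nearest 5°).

Each apparent-dip line lies in the plane. As unit vectors (x east, y north, z up), v₁ plunges 18°→115° and v₂ plunges 5°→215°.
The plane normal is n = v₁ × v₂ ∝ (0.217, -0.252, 0.933).
tan δ = √(n_x²+n_y²)/n_z = 0.332/0.933, so δ = 19.6°.
Dip direction = atan2(0.217, -0.252) = 139° (azimuth of n's horizontal projection).

true dip 20°, dip direction 140°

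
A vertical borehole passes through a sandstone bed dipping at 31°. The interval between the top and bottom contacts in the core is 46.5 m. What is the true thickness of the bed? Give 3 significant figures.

39.9 m

True thickness t = h · cos(dip) = 46.5 × cos 31°
t = 46.5 × 0.8572 = 39.858 m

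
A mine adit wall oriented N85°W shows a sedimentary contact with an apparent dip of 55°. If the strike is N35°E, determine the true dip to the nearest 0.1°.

The section is 60° from the strike.
tan δ = tan α / sin β = tan 55° / sin 60° = 1.4281 / 0.8660 = 1.6491
δ = arctan(1.6491) = 58.77°

58.8°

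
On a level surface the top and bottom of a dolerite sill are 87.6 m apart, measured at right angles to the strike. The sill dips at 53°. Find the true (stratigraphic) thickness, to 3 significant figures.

70.0 m

True thickness t = w · sin(dip) = 87.6 × sin 53°
t = 87.6 × 0.7986 = 69.960 m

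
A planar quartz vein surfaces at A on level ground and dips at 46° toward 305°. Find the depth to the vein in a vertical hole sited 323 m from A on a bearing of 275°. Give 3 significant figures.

The hole lies 30° from the dip direction, so the down-dip offset is 323 × cos 30° = 279.73 m.
Depth = down-dip offset × tan(dip) = 279.73 × tan 46° = 279.73 × 1.0355
Depth = 289.66 m

290 m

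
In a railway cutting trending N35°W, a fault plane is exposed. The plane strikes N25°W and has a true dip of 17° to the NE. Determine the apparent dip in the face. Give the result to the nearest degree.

3°

Angle between strike (N25°W) and section (N35°W): β = 10°.
tan α = tan 17° × sin 10° = 0.3057 × 0.1736 = 0.0531
α = arctan(0.0531) = 3.04°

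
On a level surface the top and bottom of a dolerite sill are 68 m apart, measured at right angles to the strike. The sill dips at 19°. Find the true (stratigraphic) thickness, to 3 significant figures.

22.1 m

True thickness t = w · sin(dip) = 68 × sin 19°
t = 68 × 0.3256 = 22.139 m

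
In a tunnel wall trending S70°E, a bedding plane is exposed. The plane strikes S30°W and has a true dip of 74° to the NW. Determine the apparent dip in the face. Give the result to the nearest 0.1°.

73.8°

Angle between strike (S30°W) and section (S70°E): β = 80°.
tan(apparent dip) = tan 74° · sin 80° = 3.4344
α = arctan(3.4344) = 73.77°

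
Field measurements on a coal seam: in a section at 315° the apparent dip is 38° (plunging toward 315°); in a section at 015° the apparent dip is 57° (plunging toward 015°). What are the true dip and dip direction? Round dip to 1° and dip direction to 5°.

Each apparent-dip line lies in the plane. As unit vectors (x east, y north, z up), v₁ plunges 38°→315° and v₂ plunges 57°→015°.
Cross product v₁ × v₂ gives the pole to the plane: n ∝ (0.143, 0.554, 0.372).
True dip = arccos(n_z / |n|) = arccos(0.5446) = 57.0°.
The horizontal component of n points toward azimuth atan2(n_x, n_y) = 15°, the dip direction.

true dip 57°, dip direction 015°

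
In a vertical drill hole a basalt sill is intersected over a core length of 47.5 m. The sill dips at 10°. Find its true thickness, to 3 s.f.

46.8 m

True thickness t = h · cos(dip) = 47.5 × cos 10°
t = 47.5 × 0.9848 = 46.778 m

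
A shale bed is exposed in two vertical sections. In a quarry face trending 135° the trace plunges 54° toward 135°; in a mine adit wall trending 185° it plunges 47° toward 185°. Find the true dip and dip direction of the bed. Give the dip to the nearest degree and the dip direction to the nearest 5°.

The two traces are lines in the plane: v₁ = (sin 135°·cos 54°, cos 135°·cos 54°, −sin 54°), v₂ = (sin 185°·cos 47°, cos 185°·cos 47°, −sin 47°).
Cross product v₁ × v₂ gives the pole to the plane: n ∝ (0.246, -0.352, 0.307).
tan δ = √(n_x²+n_y²)/n_z = 0.429/0.307, so δ = 54.4°.
The horizontal component of n points toward azimuth atan2(n_x, n_y) = 145°, the dip direction.

true dip 54°, dip direction 145°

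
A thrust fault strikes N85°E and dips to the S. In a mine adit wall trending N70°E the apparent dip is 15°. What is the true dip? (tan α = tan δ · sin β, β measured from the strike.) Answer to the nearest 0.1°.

The section is 15° from the strike.
tan(true dip) = tan 15° / sin 15° = 1.0353
δ = arctan(1.0353) = 45.99°

46.0°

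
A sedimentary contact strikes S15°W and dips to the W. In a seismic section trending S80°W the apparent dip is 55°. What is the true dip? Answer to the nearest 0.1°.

β = acute angle between strike S15°W and section S80°W = 65°.
tan δ = tan α / sin β = tan 55° / sin 65° = 1.4281 / 0.9063 = 1.5758
δ = arctan(1.5758) = 57.60°

57.6°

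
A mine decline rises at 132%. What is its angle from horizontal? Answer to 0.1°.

tan θ = 132/100 = 1.3200
θ = arctan(1.3200) = 52.85°

52.9°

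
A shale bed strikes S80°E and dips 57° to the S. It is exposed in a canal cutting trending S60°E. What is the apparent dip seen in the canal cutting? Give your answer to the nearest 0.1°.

Angle between strike (S80°E) and section (S60°E): β = 20°.
tan α = tan 57° × sin 20° = 1.5399 × 0.3420 = 0.5267
α = arctan(0.5267) = 27.77°

27.8°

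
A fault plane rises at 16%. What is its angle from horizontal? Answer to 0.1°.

tan θ = 16/100 = 0.1600
θ = arctan(0.1600) = 9.09°

9.1°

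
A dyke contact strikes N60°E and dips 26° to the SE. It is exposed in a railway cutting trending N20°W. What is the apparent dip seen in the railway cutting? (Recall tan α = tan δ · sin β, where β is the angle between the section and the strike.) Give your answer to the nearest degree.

26°

The strike is N60°E and the section trends N20°W; the acute angle between them is β = 80°.
tan(apparent dip) = tan 26° · sin 80° = 0.4803
α = arctan(0.4803) = 25.66°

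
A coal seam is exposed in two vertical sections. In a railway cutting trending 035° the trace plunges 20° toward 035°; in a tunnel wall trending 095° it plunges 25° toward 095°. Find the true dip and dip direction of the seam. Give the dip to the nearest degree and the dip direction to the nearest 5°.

The two traces are lines in the plane: v₁ = (sin 35°·cos 20°, cos 35°·cos 20°, −sin 20°), v₂ = (sin 95°·cos 25°, cos 95°·cos 25°, −sin 25°).
n = v₁ × v₂ = (0.352, 0.081, 0.738) (taken with n_z > 0).
True dip = arccos(n_z / |n|) = arccos(0.8979) = 26.1°.
Dip direction = azimuth of (n_x, n_y) = atan2(0.352, 0.081) = 77°.

true dip 26°, dip direction 075°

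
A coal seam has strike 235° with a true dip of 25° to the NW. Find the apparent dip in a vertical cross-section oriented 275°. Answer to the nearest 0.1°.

Angle between strike (235°) and section (275°): β = 40°.
tan α = tan 25° × sin 40° = 0.4663 × 0.6428 = 0.2997
α = arctan(0.2997) = 16.69°

16.7°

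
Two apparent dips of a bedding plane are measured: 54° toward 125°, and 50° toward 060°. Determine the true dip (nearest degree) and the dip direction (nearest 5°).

Represent each trace as a vector plunging at its apparent dip toward its trend (east-north-up frame): v₁ = (0.481, -0.337, -0.809), v₂ = (0.557, 0.321, -0.766).
Cross product v₁ × v₂ gives the pole to the plane: n ∝ (0.518, -0.082, 0.342).
tan δ = √(n_x²+n_y²)/n_z = 0.525/0.342, so δ = 56.9°.
Dip direction = atan2(0.518, -0.082) = 99° (azimuth of n's horizontal projection).

true dip 57°, dip direction 100°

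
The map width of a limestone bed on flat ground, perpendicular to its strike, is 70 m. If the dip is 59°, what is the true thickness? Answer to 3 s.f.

60.0 m

True thickness t = w · sin(dip) = 70 × sin 59°
t = 70 × 0.8572 = 60.002 m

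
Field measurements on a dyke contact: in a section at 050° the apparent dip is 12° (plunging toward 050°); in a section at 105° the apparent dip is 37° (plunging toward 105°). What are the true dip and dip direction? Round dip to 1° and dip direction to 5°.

Each apparent-dip line lies in the plane. As unit vectors (x east, y north, z up), v₁ plunges 12°→050° and v₂ plunges 37°→105°.
Cross product v₁ × v₂ gives the pole to the plane: n ∝ (0.421, -0.291, 0.640).
True dip = arccos(n_z / |n|) = arccos(0.7809) = 38.7°.
The horizontal component of n points toward azimuth atan2(n_x, n_y) = 125°, the dip direction.

true dip 39°, dip direction 125°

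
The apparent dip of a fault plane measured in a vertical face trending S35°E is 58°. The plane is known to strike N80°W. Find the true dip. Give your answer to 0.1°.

66.2°

The section is 45° from the strike.
tan δ = tan α / sin β = tan 58° / sin 45° = 1.6003 / 0.7071 = 2.2632
true dip = arctan 2.2632 = 66.16°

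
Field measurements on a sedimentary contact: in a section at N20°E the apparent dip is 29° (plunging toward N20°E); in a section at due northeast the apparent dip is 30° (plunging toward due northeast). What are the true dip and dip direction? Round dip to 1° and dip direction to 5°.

true dip 30°, dip direction 040°

Each apparent-dip line lies in the plane. As unit vectors (x east, y north, z up), v₁ plunges 29°→N20°E and v₂ plunges 30°→due northeast.
Cross product v₁ × v₂ gives the pole to the plane: n ∝ (0.114, 0.147, 0.320).
Dip δ = arctan(|n_h|/n_z) = arctan(0.186/0.320) = 30.2°.
The horizontal component of n points toward azimuth atan2(n_x, n_y) = 38°, the dip direction.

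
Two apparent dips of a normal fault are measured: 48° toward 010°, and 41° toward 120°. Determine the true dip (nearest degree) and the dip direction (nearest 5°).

true dip 60°, dip direction 060°

The two traces are lines in the plane: v₁ = (sin 10°·cos 48°, cos 10°·cos 48°, −sin 48°), v₂ = (sin 120°·cos 41°, cos 120°·cos 41°, −sin 41°).
n = v₁ × v₂ = (0.713, 0.409, 0.475) (taken with n_z > 0).
tan δ = √(n_x²+n_y²)/n_z = 0.822/0.475, so δ = 60.0°.
Dip direction = azimuth of (n_x, n_y) = atan2(0.713, 0.409) = 60°.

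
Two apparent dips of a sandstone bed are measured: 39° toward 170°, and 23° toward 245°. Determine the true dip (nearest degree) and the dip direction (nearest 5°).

true dip 40°, dip direction 185°

Each apparent-dip line lies in the plane. As unit vectors (x east, y north, z up), v₁ plunges 39°→170° and v₂ plunges 23°→245°.
Cross product v₁ × v₂ gives the pole to the plane: n ∝ (-0.054, -0.578, 0.691).
Dip δ = arctan(|n_h|/n_z) = arctan(0.580/0.691) = 40.0°.
Dip direction = atan2(-0.054, -0.578) = 185° (azimuth of n's horizontal projection).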